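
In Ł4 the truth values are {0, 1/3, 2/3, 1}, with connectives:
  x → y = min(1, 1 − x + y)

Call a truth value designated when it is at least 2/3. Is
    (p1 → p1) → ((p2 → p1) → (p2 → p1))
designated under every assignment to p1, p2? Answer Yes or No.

Yes

p1 = 0, p2 = 0 ↦ 1
p1 = 0, p2 = 1/3 ↦ 1
p1 = 0, p2 = 2/3 ↦ 1
p1 = 0, p2 = 1 ↦ 1
p1 = 1/3, p2 = 0 ↦ 1
p1 = 1/3, p2 = 1/3 ↦ 1
p1 = 1/3, p2 = 2/3 ↦ 1
p1 = 1/3, p2 = 1 ↦ 1
p1 = 2/3, p2 = 0 ↦ 1
p1 = 2/3, p2 = 1/3 ↦ 1
p1 = 2/3, p2 = 2/3 ↦ 1
p1 = 2/3, p2 = 1 ↦ 1
p1 = 1, p2 = 0 ↦ 1
p1 = 1, p2 = 1/3 ↦ 1
p1 = 1, p2 = 2/3 ↦ 1
p1 = 1, p2 = 1 ↦ 1
Every assignment gives a value ≥ 2/3.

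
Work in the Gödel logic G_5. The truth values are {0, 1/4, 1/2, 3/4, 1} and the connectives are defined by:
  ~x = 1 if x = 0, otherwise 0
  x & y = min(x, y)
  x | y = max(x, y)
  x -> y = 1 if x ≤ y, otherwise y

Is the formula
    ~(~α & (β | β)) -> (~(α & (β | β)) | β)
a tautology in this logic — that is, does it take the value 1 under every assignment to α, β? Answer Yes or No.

No

Counterexample: take α = 1/4, β = 1/4.
~α = ~1/4 = 0
β | β = 1/4 | 1/4 = 1/4
~α & (β | β) = 0 & 1/4 = 0
~(~α & (β | β)) = ~0 = 1
β | β = 1/4 | 1/4 = 1/4
α & (β | β) = 1/4 & 1/4 = 1/4
~(α & (β | β)) = ~1/4 = 0
~(α & (β | β)) | β = 0 | 1/4 = 1/4
~(~α & (β | β)) -> (~(α & (β | β)) | β) = 1 -> 1/4 = 1/4
This gives 1/4 ≠ 1.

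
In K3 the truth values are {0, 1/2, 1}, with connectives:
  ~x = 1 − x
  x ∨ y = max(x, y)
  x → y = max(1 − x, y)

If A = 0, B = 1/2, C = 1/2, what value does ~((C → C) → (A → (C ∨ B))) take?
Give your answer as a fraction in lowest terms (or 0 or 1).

0

C → C = 1/2 → 1/2 = 1/2
C ∨ B = 1/2 ∨ 1/2 = 1/2
A → (C ∨ B) = 0 → 1/2 = 1
(C → C) → (A → (C ∨ B)) = 1/2 → 1 = 1
~((C → C) → (A → (C ∨ B))) = ~1 = 0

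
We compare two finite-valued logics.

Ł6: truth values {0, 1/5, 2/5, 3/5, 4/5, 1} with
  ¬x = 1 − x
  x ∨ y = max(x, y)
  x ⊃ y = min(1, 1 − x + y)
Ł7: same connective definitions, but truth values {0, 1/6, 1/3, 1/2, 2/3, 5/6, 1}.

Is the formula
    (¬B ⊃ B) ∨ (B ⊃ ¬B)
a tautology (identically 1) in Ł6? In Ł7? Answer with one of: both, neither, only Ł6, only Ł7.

In Ł6: every assignment gives 1 — tautology.
In Ł7: every assignment gives 1 — tautology.

both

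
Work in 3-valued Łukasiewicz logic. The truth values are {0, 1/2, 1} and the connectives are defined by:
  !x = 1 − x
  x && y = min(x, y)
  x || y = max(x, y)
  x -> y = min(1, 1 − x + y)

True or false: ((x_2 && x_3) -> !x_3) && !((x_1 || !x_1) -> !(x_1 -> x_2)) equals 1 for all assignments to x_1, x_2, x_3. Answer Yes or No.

Counterexample: take x_1 = 0, x_2 = 1/2, x_3 = 1.
x_2 && x_3 = 1/2 && 1 = 1/2
!x_3 = !1 = 0
(x_2 && x_3) -> !x_3 = 1/2 -> 0 = 1/2
!x_1 = !0 = 1
x_1 || !x_1 = 0 || 1 = 1
x_1 -> x_2 = 0 -> 1/2 = 1
!(x_1 -> x_2) = !1 = 0
(x_1 || !x_1) -> !(x_1 -> x_2) = 1 -> 0 = 0
!((x_1 || !x_1) -> !(x_1 -> x_2)) = !0 = 1
((x_2 && x_3) -> !x_3) && !((x_1 || !x_1) -> !(x_1 -> x_2)) = 1/2 && 1 = 1/2
This gives 1/2 ≠ 1.

No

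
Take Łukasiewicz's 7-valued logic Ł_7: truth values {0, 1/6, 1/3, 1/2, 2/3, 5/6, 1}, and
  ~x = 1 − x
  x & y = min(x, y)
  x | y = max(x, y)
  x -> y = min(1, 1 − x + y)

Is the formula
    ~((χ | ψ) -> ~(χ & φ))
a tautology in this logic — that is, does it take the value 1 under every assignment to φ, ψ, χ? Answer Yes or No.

No

Counterexample: take φ = 0, ψ = 0, χ = 0.
χ | ψ = 0 | 0 = 0
χ & φ = 0 & 0 = 0
~(χ & φ) = ~0 = 1
(χ | ψ) -> ~(χ & φ) = 0 -> 1 = 1
~((χ | ψ) -> ~(χ & φ)) = ~1 = 0
This gives 0 ≠ 1.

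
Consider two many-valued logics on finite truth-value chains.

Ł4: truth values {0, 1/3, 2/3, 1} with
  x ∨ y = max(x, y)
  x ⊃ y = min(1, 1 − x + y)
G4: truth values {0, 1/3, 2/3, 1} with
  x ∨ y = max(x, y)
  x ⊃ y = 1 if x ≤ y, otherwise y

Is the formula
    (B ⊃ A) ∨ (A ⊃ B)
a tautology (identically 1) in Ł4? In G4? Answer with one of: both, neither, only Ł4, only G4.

In Ł4: every assignment gives 1 — tautology.
In G4: every assignment gives 1 — tautology.

both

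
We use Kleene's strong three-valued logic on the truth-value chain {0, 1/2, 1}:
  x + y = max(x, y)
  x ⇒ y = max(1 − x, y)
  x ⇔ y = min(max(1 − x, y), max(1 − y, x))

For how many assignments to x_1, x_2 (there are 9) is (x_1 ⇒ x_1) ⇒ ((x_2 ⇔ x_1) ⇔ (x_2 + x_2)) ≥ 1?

x_1 = 0, x_2 = 0 ↦ 0  <
x_1 = 0, x_2 = 1/2 ↦ 1/2  <
x_1 = 0, x_2 = 1 ↦ 0  <
x_1 = 1/2, x_2 = 0 ↦ 1/2  <
x_1 = 1/2, x_2 = 1/2 ↦ 1/2  <
x_1 = 1/2, x_2 = 1 ↦ 1/2  <
x_1 = 1, x_2 = 0 ↦ 1  ≥
x_1 = 1, x_2 = 1/2 ↦ 1/2  <
x_1 = 1, x_2 = 1 ↦ 1  ≥
So 2 of the 9 assignments meet the threshold.

2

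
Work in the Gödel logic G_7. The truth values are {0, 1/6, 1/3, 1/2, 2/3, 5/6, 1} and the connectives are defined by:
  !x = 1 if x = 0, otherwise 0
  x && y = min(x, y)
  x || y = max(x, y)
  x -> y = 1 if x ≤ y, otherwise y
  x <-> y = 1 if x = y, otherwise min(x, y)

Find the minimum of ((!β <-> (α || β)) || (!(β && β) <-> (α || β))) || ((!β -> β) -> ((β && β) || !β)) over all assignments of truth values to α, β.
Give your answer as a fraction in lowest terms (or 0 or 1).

1/6

Take α = 0, β = 1/6:
!β = !1/6 = 0
α || β = 0 || 1/6 = 1/6
!β <-> (α || β) = 0 <-> 1/6 = 0
β && β = 1/6 && 1/6 = 1/6
!(β && β) = !1/6 = 0
α || β = 0 || 1/6 = 1/6
!(β && β) <-> (α || β) = 0 <-> 1/6 = 0
(!β <-> (α || β)) || (!(β && β) <-> (α || β)) = 0 || 0 = 0
!β = !1/6 = 0
!β -> β = 0 -> 1/6 = 1
β && β = 1/6 && 1/6 = 1/6
!β = !1/6 = 0
(β && β) || !β = 1/6 || 0 = 1/6
(!β -> β) -> ((β && β) || !β) = 1 -> 1/6 = 1/6
((!β <-> (α || β)) || (!(β && β) <-> (α || β))) || ((!β -> β) -> ((β && β) || !β)) = 0 || 1/6 = 1/6
No assignment yields a value below 1/6, so this is the minimum.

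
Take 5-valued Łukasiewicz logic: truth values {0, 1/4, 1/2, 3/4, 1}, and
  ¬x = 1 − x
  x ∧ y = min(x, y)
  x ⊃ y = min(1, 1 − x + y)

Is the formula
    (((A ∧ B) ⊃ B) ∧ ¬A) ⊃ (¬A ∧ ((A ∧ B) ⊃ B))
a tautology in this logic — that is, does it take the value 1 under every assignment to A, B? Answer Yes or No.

Yes

At A = 0, B = 3/4, for instance:
A ∧ B = 0 ∧ 3/4 = 0
(A ∧ B) ⊃ B = 0 ⊃ 3/4 = 1
¬A = ¬0 = 1
((A ∧ B) ⊃ B) ∧ ¬A = 1 ∧ 1 = 1
¬A ∧ ((A ∧ B) ⊃ B) = 1 ∧ 1 = 1
(((A ∧ B) ⊃ B) ∧ ¬A) ⊃ (¬A ∧ ((A ∧ B) ⊃ B)) = 1 ⊃ 1 = 1
and checking the remaining 24 assignments likewise gives ≥ 1 in every case.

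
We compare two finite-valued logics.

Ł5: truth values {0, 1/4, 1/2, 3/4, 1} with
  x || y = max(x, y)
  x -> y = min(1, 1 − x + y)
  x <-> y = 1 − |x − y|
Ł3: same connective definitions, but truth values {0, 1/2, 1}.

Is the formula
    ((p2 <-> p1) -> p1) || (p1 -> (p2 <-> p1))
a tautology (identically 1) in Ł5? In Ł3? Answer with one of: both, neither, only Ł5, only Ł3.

both

In Ł5: every assignment gives 1 — tautology.
In Ł3: every assignment gives 1 — tautology.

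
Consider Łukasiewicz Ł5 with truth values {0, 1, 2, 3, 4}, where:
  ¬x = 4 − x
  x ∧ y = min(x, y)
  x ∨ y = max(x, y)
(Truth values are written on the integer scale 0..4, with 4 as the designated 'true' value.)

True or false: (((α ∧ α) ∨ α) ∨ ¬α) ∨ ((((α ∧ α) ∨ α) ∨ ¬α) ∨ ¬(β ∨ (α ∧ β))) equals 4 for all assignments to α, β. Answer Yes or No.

No

Counterexample: take α = 1, β = 1.
α ∧ α = 1 ∧ 1 = 1
(α ∧ α) ∨ α = 1 ∨ 1 = 1
¬α = ¬1 = 3
((α ∧ α) ∨ α) ∨ ¬α = 1 ∨ 3 = 3
α ∧ β = 1 ∧ 1 = 1
β ∨ (α ∧ β) = 1 ∨ 1 = 1
¬(β ∨ (α ∧ β)) = ¬1 = 3
(((α ∧ α) ∨ α) ∨ ¬α) ∨ ¬(β ∨ (α ∧ β)) = 3 ∨ 3 = 3
(((α ∧ α) ∨ α) ∨ ¬α) ∨ ((((α ∧ α) ∨ α) ∨ ¬α) ∨ ¬(β ∨ (α ∧ β))) = 3 ∨ 3 = 3
This gives 3 ≠ 4.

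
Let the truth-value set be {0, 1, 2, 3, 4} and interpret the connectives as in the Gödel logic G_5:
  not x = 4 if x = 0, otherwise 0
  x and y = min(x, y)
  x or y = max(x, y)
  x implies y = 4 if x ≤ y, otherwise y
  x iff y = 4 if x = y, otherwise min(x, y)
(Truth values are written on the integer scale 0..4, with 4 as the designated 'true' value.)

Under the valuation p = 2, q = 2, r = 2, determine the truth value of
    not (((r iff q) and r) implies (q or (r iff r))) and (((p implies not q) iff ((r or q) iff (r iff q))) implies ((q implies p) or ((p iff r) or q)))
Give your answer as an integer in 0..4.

r iff q = 2 iff 2 = 4
(r iff q) and r = 4 and 2 = 2
r iff r = 2 iff 2 = 4
q or (r iff r) = 2 or 4 = 4
((r iff q) and r) implies (q or (r iff r)) = 2 implies 4 = 4
not (((r iff q) and r) implies (q or (r iff r))) = not 4 = 0
not q = not 2 = 0
p implies not q = 2 implies 0 = 0
r or q = 2 or 2 = 2
r iff q = 2 iff 2 = 4
(r or q) iff (r iff q) = 2 iff 4 = 2
(p implies not q) iff ((r or q) iff (r iff q)) = 0 iff 2 = 0
q implies p = 2 implies 2 = 4
p iff r = 2 iff 2 = 4
(p iff r) or q = 4 or 2 = 4
(q implies p) or ((p iff r) or q) = 4 or 4 = 4
((p implies not q) iff ((r or q) iff (r iff q))) implies ((q implies p) or ((p iff r) or q)) = 0 implies 4 = 4
not (((r iff q) and r) implies (q or (r iff r))) and (((p implies not q) iff ((r or q) iff (r iff q))) implies ((q implies p) or ((p iff r) or q))) = 0 and 4 = 0

0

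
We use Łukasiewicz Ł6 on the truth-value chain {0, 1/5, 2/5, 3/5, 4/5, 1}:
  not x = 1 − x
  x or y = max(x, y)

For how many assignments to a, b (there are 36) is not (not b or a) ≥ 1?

1

value 1: 1 assignment (counts)
value 4/5: 3 assignments
value 3/5: 5 assignments
value 2/5: 7 assignments
value 1/5: 9 assignments
value 0: 11 assignments
So 1 of the 36 assignments meets the threshold.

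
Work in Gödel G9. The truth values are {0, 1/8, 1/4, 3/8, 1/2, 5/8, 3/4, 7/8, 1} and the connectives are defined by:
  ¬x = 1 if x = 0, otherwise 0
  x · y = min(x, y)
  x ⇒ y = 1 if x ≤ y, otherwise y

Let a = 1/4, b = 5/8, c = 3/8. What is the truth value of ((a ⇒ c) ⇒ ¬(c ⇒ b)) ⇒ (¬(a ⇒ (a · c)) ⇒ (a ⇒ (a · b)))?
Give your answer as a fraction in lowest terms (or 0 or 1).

1

a ⇒ c = 1/4 ⇒ 3/8 = 1
c ⇒ b = 3/8 ⇒ 5/8 = 1
¬(c ⇒ b) = ¬1 = 0
(a ⇒ c) ⇒ ¬(c ⇒ b) = 1 ⇒ 0 = 0
a · c = 1/4 · 3/8 = 1/4
a ⇒ (a · c) = 1/4 ⇒ 1/4 = 1
¬(a ⇒ (a · c)) = ¬1 = 0
a · b = 1/4 · 5/8 = 1/4
a ⇒ (a · b) = 1/4 ⇒ 1/4 = 1
¬(a ⇒ (a · c)) ⇒ (a ⇒ (a · b)) = 0 ⇒ 1 = 1
((a ⇒ c) ⇒ ¬(c ⇒ b)) ⇒ (¬(a ⇒ (a · c)) ⇒ (a ⇒ (a · b))) = 0 ⇒ 1 = 1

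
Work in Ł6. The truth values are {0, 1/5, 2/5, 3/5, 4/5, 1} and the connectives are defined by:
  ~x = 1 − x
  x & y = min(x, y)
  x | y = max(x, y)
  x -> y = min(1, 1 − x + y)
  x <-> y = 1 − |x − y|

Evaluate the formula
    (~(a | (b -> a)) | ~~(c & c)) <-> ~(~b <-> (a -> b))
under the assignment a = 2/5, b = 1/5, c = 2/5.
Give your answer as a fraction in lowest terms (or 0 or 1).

b -> a = 1/5 -> 2/5 = 1
a | (b -> a) = 2/5 | 1 = 1
~(a | (b -> a)) = ~1 = 0
c & c = 2/5 & 2/5 = 2/5
~(c & c) = ~2/5 = 3/5
~~(c & c) = ~3/5 = 2/5
~(a | (b -> a)) | ~~(c & c) = 0 | 2/5 = 2/5
~b = ~1/5 = 4/5
a -> b = 2/5 -> 1/5 = 4/5
~b <-> (a -> b) = 4/5 <-> 4/5 = 1
~(~b <-> (a -> b)) = ~1 = 0
(~(a | (b -> a)) | ~~(c & c)) <-> ~(~b <-> (a -> b)) = 2/5 <-> 0 = 3/5

3/5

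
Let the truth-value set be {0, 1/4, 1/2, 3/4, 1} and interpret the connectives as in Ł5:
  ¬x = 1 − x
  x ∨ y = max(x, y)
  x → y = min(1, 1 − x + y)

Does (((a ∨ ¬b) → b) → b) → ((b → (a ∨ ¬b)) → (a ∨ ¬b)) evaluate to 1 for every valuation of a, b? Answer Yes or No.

Yes

At a = 0, b = 3/4, for instance:
¬b = ¬3/4 = 1/4
a ∨ ¬b = 0 ∨ 1/4 = 1/4
(a ∨ ¬b) → b = 1/4 → 3/4 = 1
((a ∨ ¬b) → b) → b = 1 → 3/4 = 3/4
b → (a ∨ ¬b) = 3/4 → 1/4 = 1/2
(b → (a ∨ ¬b)) → (a ∨ ¬b) = 1/2 → 1/4 = 3/4
(((a ∨ ¬b) → b) → b) → ((b → (a ∨ ¬b)) → (a ∨ ¬b)) = 3/4 → 3/4 = 1
and checking the remaining 24 assignments likewise gives ≥ 1 in every case.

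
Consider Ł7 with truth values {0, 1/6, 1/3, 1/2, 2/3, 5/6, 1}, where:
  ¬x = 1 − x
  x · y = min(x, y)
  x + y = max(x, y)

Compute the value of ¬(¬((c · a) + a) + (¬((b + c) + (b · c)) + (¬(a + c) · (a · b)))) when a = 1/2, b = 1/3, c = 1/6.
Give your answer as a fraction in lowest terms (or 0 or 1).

c · a = 1/6 · 1/2 = 1/6
(c · a) + a = 1/6 + 1/2 = 1/2
¬((c · a) + a) = ¬1/2 = 1/2
b + c = 1/3 + 1/6 = 1/3
b · c = 1/3 · 1/6 = 1/6
(b + c) + (b · c) = 1/3 + 1/6 = 1/3
¬((b + c) + (b · c)) = ¬1/3 = 2/3
a + c = 1/2 + 1/6 = 1/2
¬(a + c) = ¬1/2 = 1/2
a · b = 1/2 · 1/3 = 1/3
¬(a + c) · (a · b) = 1/2 · 1/3 = 1/3
¬((b + c) + (b · c)) + (¬(a + c) · (a · b)) = 2/3 + 1/3 = 2/3
¬((c · a) + a) + (¬((b + c) + (b · c)) + (¬(a + c) · (a · b))) = 1/2 + 2/3 = 2/3
¬(¬((c · a) + a) + (¬((b + c) + (b · c)) + (¬(a + c) · (a · b)))) = ¬2/3 = 1/3

1/3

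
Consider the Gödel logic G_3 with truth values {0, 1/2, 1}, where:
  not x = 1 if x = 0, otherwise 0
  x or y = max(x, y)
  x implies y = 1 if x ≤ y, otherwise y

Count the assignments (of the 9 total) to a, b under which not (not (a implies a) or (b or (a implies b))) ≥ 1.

a = 0, b = 0 ↦ 0  <
a = 0, b = 1/2 ↦ 0  <
a = 0, b = 1 ↦ 0  <
a = 1/2, b = 0 ↦ 1  ≥
a = 1/2, b = 1/2 ↦ 0  <
a = 1/2, b = 1 ↦ 0  <
a = 1, b = 0 ↦ 1  ≥
a = 1, b = 1/2 ↦ 0  <
a = 1, b = 1 ↦ 0  <
So 2 of the 9 assignments meet the threshold.

2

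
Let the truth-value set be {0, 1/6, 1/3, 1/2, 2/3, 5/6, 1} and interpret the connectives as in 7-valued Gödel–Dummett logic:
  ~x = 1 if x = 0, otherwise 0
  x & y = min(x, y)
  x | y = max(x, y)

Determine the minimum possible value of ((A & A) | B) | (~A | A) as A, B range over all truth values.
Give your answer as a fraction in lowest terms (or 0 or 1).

1/6

Take A = 1/6, B = 0:
A & A = 1/6 & 1/6 = 1/6
(A & A) | B = 1/6 | 0 = 1/6
~A = ~1/6 = 0
~A | A = 0 | 1/6 = 1/6
((A & A) | B) | (~A | A) = 1/6 | 1/6 = 1/6
No assignment yields a value below 1/6, so this is the minimum.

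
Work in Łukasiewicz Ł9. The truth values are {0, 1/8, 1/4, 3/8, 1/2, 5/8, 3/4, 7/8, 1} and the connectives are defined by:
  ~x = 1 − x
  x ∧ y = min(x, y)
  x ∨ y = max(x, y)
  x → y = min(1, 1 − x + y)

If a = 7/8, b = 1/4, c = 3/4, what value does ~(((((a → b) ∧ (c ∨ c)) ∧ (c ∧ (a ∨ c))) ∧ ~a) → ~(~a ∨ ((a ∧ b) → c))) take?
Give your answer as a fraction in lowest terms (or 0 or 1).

1/8

a → b = 7/8 → 1/4 = 3/8
c ∨ c = 3/4 ∨ 3/4 = 3/4
(a → b) ∧ (c ∨ c) = 3/8 ∧ 3/4 = 3/8
a ∨ c = 7/8 ∨ 3/4 = 7/8
c ∧ (a ∨ c) = 3/4 ∧ 7/8 = 3/4
((a → b) ∧ (c ∨ c)) ∧ (c ∧ (a ∨ c)) = 3/8 ∧ 3/4 = 3/8
~a = ~7/8 = 1/8
(((a → b) ∧ (c ∨ c)) ∧ (c ∧ (a ∨ c))) ∧ ~a = 3/8 ∧ 1/8 = 1/8
~a = ~7/8 = 1/8
a ∧ b = 7/8 ∧ 1/4 = 1/4
(a ∧ b) → c = 1/4 → 3/4 = 1
~a ∨ ((a ∧ b) → c) = 1/8 ∨ 1 = 1
~(~a ∨ ((a ∧ b) → c)) = ~1 = 0
((((a → b) ∧ (c ∨ c)) ∧ (c ∧ (a ∨ c))) ∧ ~a) → ~(~a ∨ ((a ∧ b) → c)) = 1/8 → 0 = 7/8
~(((((a → b) ∧ (c ∨ c)) ∧ (c ∧ (a ∨ c))) ∧ ~a) → ~(~a ∨ ((a ∧ b) → c))) = ~7/8 = 1/8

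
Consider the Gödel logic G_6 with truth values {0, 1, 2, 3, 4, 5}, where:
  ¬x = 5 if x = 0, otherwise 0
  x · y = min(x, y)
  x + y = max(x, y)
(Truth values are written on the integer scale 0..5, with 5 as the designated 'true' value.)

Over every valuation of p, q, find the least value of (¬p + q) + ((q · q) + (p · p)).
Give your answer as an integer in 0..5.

1

Take p = 1, q = 0:
¬p = ¬1 = 0
¬p + q = 0 + 0 = 0
q · q = 0 · 0 = 0
p · p = 1 · 1 = 1
(q · q) + (p · p) = 0 + 1 = 1
(¬p + q) + ((q · q) + (p · p)) = 0 + 1 = 1
No assignment yields a value below 1, so this is the minimum.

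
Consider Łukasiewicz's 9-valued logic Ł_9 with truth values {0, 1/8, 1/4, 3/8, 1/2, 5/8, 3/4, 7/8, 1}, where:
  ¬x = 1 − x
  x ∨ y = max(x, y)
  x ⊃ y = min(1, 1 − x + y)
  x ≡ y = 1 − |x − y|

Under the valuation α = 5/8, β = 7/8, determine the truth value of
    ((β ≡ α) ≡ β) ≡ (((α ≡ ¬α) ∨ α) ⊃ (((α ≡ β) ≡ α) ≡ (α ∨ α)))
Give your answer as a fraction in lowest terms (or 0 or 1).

β ≡ α = 7/8 ≡ 5/8 = 3/4
(β ≡ α) ≡ β = 3/4 ≡ 7/8 = 7/8
¬α = ¬5/8 = 3/8
α ≡ ¬α = 5/8 ≡ 3/8 = 3/4
(α ≡ ¬α) ∨ α = 3/4 ∨ 5/8 = 3/4
α ≡ β = 5/8 ≡ 7/8 = 3/4
(α ≡ β) ≡ α = 3/4 ≡ 5/8 = 7/8
α ∨ α = 5/8 ∨ 5/8 = 5/8
((α ≡ β) ≡ α) ≡ (α ∨ α) = 7/8 ≡ 5/8 = 3/4
((α ≡ ¬α) ∨ α) ⊃ (((α ≡ β) ≡ α) ≡ (α ∨ α)) = 3/4 ⊃ 3/4 = 1
((β ≡ α) ≡ β) ≡ (((α ≡ ¬α) ∨ α) ⊃ (((α ≡ β) ≡ α) ≡ (α ∨ α))) = 7/8 ≡ 1 = 7/8

7/8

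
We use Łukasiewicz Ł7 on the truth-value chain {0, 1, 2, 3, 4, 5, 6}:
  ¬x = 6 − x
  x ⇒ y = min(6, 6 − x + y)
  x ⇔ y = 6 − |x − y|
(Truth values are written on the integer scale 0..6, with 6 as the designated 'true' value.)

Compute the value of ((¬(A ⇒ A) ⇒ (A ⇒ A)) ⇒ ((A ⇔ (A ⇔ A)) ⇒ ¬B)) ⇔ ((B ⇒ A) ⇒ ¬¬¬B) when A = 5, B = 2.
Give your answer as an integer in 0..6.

5

A ⇒ A = 5 ⇒ 5 = 6
¬(A ⇒ A) = ¬6 = 0
A ⇒ A = 5 ⇒ 5 = 6
¬(A ⇒ A) ⇒ (A ⇒ A) = 0 ⇒ 6 = 6
A ⇔ A = 5 ⇔ 5 = 6
A ⇔ (A ⇔ A) = 5 ⇔ 6 = 5
¬B = ¬2 = 4
(A ⇔ (A ⇔ A)) ⇒ ¬B = 5 ⇒ 4 = 5
(¬(A ⇒ A) ⇒ (A ⇒ A)) ⇒ ((A ⇔ (A ⇔ A)) ⇒ ¬B) = 6 ⇒ 5 = 5
B ⇒ A = 2 ⇒ 5 = 6
¬B = ¬2 = 4
¬¬B = ¬4 = 2
¬¬¬B = ¬2 = 4
(B ⇒ A) ⇒ ¬¬¬B = 6 ⇒ 4 = 4
((¬(A ⇒ A) ⇒ (A ⇒ A)) ⇒ ((A ⇔ (A ⇔ A)) ⇒ ¬B)) ⇔ ((B ⇒ A) ⇒ ¬¬¬B) = 5 ⇔ 4 = 5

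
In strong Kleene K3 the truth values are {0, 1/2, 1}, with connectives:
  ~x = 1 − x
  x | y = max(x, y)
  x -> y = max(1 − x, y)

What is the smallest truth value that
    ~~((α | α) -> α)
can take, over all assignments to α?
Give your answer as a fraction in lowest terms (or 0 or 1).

1/2

Take α = 1/2:
α | α = 1/2 | 1/2 = 1/2
(α | α) -> α = 1/2 -> 1/2 = 1/2
~((α | α) -> α) = ~1/2 = 1/2
~~((α | α) -> α) = ~1/2 = 1/2
No assignment yields a value below 1/2, so this is the minimum.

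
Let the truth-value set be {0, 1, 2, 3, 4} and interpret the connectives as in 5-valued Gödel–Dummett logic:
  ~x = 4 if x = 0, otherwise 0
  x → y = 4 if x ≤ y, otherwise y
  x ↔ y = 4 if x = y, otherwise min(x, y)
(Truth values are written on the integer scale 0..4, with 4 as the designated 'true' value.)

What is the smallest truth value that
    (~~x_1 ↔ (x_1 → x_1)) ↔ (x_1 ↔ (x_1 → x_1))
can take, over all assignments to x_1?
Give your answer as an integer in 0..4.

Take x_1 = 1:
~x_1 = ~1 = 0
~~x_1 = ~0 = 4
x_1 → x_1 = 1 → 1 = 4
~~x_1 ↔ (x_1 → x_1) = 4 ↔ 4 = 4
x_1 → x_1 = 1 → 1 = 4
x_1 ↔ (x_1 → x_1) = 1 ↔ 4 = 1
(~~x_1 ↔ (x_1 → x_1)) ↔ (x_1 ↔ (x_1 → x_1)) = 4 ↔ 1 = 1
No assignment yields a value below 1, so this is the minimum.

1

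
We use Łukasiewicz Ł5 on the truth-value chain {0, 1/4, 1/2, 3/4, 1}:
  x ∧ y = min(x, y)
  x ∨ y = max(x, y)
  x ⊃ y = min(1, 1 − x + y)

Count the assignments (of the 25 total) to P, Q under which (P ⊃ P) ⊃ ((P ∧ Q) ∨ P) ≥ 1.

5

value 1: 5 assignments (counts)
value 3/4: 5 assignments
value 1/2: 5 assignments
value 1/4: 5 assignments
value 0: 5 assignments
So 5 of the 25 assignments meet the threshold.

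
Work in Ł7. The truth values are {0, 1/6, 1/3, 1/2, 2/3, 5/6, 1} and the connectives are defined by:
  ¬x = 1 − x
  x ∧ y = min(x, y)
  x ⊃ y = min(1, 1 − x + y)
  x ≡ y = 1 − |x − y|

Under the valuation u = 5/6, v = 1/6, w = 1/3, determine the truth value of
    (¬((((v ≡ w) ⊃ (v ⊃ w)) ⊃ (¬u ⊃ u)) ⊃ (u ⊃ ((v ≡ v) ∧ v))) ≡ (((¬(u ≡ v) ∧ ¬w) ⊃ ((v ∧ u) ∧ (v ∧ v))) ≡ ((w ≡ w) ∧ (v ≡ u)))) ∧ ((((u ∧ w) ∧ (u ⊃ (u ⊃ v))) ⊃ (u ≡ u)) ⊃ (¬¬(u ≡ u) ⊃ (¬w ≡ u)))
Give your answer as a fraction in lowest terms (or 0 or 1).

5/6

v ≡ w = 1/6 ≡ 1/3 = 5/6
v ⊃ w = 1/6 ⊃ 1/3 = 1
(v ≡ w) ⊃ (v ⊃ w) = 5/6 ⊃ 1 = 1
¬u = ¬5/6 = 1/6
¬u ⊃ u = 1/6 ⊃ 5/6 = 1
((v ≡ w) ⊃ (v ⊃ w)) ⊃ (¬u ⊃ u) = 1 ⊃ 1 = 1
v ≡ v = 1/6 ≡ 1/6 = 1
(v ≡ v) ∧ v = 1 ∧ 1/6 = 1/6
u ⊃ ((v ≡ v) ∧ v) = 5/6 ⊃ 1/6 = 1/3
(((v ≡ w) ⊃ (v ⊃ w)) ⊃ (¬u ⊃ u)) ⊃ (u ⊃ ((v ≡ v) ∧ v)) = 1 ⊃ 1/3 = 1/3
¬((((v ≡ w) ⊃ (v ⊃ w)) ⊃ (¬u ⊃ u)) ⊃ (u ⊃ ((v ≡ v) ∧ v))) = ¬1/3 = 2/3
u ≡ v = 5/6 ≡ 1/6 = 1/3
¬(u ≡ v) = ¬1/3 = 2/3
¬w = ¬1/3 = 2/3
¬(u ≡ v) ∧ ¬w = 2/3 ∧ 2/3 = 2/3
v ∧ u = 1/6 ∧ 5/6 = 1/6
v ∧ v = 1/6 ∧ 1/6 = 1/6
(v ∧ u) ∧ (v ∧ v) = 1/6 ∧ 1/6 = 1/6
(¬(u ≡ v) ∧ ¬w) ⊃ ((v ∧ u) ∧ (v ∧ v)) = 2/3 ⊃ 1/6 = 1/2
w ≡ w = 1/3 ≡ 1/3 = 1
v ≡ u = 1/6 ≡ 5/6 = 1/3
(w ≡ w) ∧ (v ≡ u) = 1 ∧ 1/3 = 1/3
((¬(u ≡ v) ∧ ¬w) ⊃ ((v ∧ u) ∧ (v ∧ v))) ≡ ((w ≡ w) ∧ (v ≡ u)) = 1/2 ≡ 1/3 = 5/6
¬((((v ≡ w) ⊃ (v ⊃ w)) ⊃ (¬u ⊃ u)) ⊃ (u ⊃ ((v ≡ v) ∧ v))) ≡ (((¬(u ≡ v) ∧ ¬w) ⊃ ((v ∧ u) ∧ (v ∧ v))) ≡ ((w ≡ w) ∧ (v ≡ u))) = 2/3 ≡ 5/6 = 5/6
u ∧ w = 5/6 ∧ 1/3 = 1/3
u ⊃ v = 5/6 ⊃ 1/6 = 1/3
u ⊃ (u ⊃ v) = 5/6 ⊃ 1/3 = 1/2
(u ∧ w) ∧ (u ⊃ (u ⊃ v)) = 1/3 ∧ 1/2 = 1/3
u ≡ u = 5/6 ≡ 5/6 = 1
((u ∧ w) ∧ (u ⊃ (u ⊃ v))) ⊃ (u ≡ u) = 1/3 ⊃ 1 = 1
u ≡ u = 5/6 ≡ 5/6 = 1
¬(u ≡ u) = ¬1 = 0
¬¬(u ≡ u) = ¬0 = 1
¬w = ¬1/3 = 2/3
¬w ≡ u = 2/3 ≡ 5/6 = 5/6
¬¬(u ≡ u) ⊃ (¬w ≡ u) = 1 ⊃ 5/6 = 5/6
(((u ∧ w) ∧ (u ⊃ (u ⊃ v))) ⊃ (u ≡ u)) ⊃ (¬¬(u ≡ u) ⊃ (¬w ≡ u)) = 1 ⊃ 5/6 = 5/6
(¬((((v ≡ w) ⊃ (v ⊃ w)) ⊃ (¬u ⊃ u)) ⊃ (u ⊃ ((v ≡ v) ∧ v))) ≡ (((¬(u ≡ v) ∧ ¬w) ⊃ ((v ∧ u) ∧ (v ∧ v))) ≡ ((w ≡ w) ∧ (v ≡ u)))) ∧ ((((u ∧ w) ∧ (u ⊃ (u ⊃ v))) ⊃ (u ≡ u)) ⊃ (¬¬(u ≡ u) ⊃ (¬w ≡ u))) = 5/6 ∧ 5/6 = 5/6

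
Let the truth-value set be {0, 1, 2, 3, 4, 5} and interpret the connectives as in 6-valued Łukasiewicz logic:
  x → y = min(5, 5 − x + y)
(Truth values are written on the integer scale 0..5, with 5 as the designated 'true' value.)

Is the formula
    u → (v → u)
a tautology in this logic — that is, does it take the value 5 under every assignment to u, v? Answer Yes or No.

At u = 5, v = 1, for instance:
v → u = 1 → 5 = 5
u → (v → u) = 5 → 5 = 5
and checking the remaining 35 assignments likewise gives ≥ 5 in every case.

Yes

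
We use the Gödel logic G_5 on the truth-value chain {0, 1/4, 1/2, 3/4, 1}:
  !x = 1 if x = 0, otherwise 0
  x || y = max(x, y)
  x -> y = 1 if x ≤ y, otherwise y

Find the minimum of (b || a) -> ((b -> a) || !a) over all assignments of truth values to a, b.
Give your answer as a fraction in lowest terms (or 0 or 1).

Take a = 1/4, b = 1/2:
b || a = 1/2 || 1/4 = 1/2
b -> a = 1/2 -> 1/4 = 1/4
!a = !1/4 = 0
(b -> a) || !a = 1/4 || 0 = 1/4
(b || a) -> ((b -> a) || !a) = 1/2 -> 1/4 = 1/4
No assignment yields a value below 1/4, so this is the minimum.

1/4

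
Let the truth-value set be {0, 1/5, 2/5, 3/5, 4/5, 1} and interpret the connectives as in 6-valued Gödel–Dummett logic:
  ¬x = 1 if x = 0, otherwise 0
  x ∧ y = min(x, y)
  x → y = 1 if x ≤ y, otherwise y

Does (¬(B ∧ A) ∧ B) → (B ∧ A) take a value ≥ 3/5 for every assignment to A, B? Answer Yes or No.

Counterexample: take A = 0, B = 1/5.
B ∧ A = 1/5 ∧ 0 = 0
¬(B ∧ A) = ¬0 = 1
¬(B ∧ A) ∧ B = 1 ∧ 1/5 = 1/5
B ∧ A = 1/5 ∧ 0 = 0
(¬(B ∧ A) ∧ B) → (B ∧ A) = 1/5 → 0 = 0
This gives 0, which is below 3/5.

No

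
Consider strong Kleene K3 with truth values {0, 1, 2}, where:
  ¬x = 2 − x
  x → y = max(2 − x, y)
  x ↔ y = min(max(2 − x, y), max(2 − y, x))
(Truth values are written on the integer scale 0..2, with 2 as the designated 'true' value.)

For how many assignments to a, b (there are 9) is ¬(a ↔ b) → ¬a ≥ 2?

a = 0, b = 0 ↦ 2  ≥
a = 0, b = 1 ↦ 2  ≥
a = 0, b = 2 ↦ 2  ≥
a = 1, b = 0 ↦ 1  <
a = 1, b = 1 ↦ 1  <
a = 1, b = 2 ↦ 1  <
a = 2, b = 0 ↦ 0  <
a = 2, b = 1 ↦ 1  <
a = 2, b = 2 ↦ 2  ≥
So 4 of the 9 assignments meet the threshold.

4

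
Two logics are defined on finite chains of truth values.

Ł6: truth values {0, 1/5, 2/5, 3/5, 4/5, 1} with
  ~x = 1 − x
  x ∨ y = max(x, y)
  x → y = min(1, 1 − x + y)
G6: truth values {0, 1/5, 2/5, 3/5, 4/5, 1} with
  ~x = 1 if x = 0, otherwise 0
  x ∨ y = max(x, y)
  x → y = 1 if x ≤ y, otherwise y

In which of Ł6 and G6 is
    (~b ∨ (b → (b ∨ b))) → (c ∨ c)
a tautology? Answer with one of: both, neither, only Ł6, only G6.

In Ł6: at b = 0, c = 0 the value is 0 — not a tautology.
In G6: at b = 0, c = 0 the value is 0 — not a tautology.

neither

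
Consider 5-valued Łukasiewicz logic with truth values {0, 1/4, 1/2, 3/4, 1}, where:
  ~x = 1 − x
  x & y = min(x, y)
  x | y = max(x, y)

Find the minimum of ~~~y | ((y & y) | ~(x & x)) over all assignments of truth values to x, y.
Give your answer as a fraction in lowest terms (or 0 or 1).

Take x = 1/2, y = 1/2:
~y = ~1/2 = 1/2
~~y = ~1/2 = 1/2
~~~y = ~1/2 = 1/2
y & y = 1/2 & 1/2 = 1/2
x & x = 1/2 & 1/2 = 1/2
~(x & x) = ~1/2 = 1/2
(y & y) | ~(x & x) = 1/2 | 1/2 = 1/2
~~~y | ((y & y) | ~(x & x)) = 1/2 | 1/2 = 1/2
No assignment yields a value below 1/2, so this is the minimum.

1/2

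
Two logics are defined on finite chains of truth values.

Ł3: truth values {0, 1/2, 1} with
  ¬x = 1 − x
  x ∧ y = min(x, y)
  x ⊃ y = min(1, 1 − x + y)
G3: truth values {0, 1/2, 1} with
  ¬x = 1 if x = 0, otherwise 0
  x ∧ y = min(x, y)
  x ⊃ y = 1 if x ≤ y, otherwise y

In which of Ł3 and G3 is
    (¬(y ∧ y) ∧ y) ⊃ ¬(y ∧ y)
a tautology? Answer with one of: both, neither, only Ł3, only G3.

both

In Ł3: every assignment gives 1 — tautology.
In G3: every assignment gives 1 — tautology.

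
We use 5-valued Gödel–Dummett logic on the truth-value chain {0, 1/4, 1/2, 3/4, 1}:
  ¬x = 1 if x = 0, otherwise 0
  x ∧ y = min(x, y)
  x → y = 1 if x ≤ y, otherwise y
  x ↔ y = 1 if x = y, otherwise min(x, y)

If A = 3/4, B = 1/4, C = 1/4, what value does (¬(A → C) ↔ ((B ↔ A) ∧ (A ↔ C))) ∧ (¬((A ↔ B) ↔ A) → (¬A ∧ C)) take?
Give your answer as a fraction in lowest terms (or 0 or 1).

0

A → C = 3/4 → 1/4 = 1/4
¬(A → C) = ¬1/4 = 0
B ↔ A = 1/4 ↔ 3/4 = 1/4
A ↔ C = 3/4 ↔ 1/4 = 1/4
(B ↔ A) ∧ (A ↔ C) = 1/4 ∧ 1/4 = 1/4
¬(A → C) ↔ ((B ↔ A) ∧ (A ↔ C)) = 0 ↔ 1/4 = 0
A ↔ B = 3/4 ↔ 1/4 = 1/4
(A ↔ B) ↔ A = 1/4 ↔ 3/4 = 1/4
¬((A ↔ B) ↔ A) = ¬1/4 = 0
¬A = ¬3/4 = 0
¬A ∧ C = 0 ∧ 1/4 = 0
¬((A ↔ B) ↔ A) → (¬A ∧ C) = 0 → 0 = 1
(¬(A → C) ↔ ((B ↔ A) ∧ (A ↔ C))) ∧ (¬((A ↔ B) ↔ A) → (¬A ∧ C)) = 0 ∧ 1 = 0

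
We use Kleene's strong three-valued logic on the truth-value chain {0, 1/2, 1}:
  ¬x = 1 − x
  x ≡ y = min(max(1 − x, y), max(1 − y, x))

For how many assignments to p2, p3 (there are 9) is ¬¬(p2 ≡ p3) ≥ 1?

p2 = 0, p3 = 0 ↦ 1  ≥
p2 = 0, p3 = 1/2 ↦ 1/2  <
p2 = 0, p3 = 1 ↦ 0  <
p2 = 1/2, p3 = 0 ↦ 1/2  <
p2 = 1/2, p3 = 1/2 ↦ 1/2  <
p2 = 1/2, p3 = 1 ↦ 1/2  <
p2 = 1, p3 = 0 ↦ 0  <
p2 = 1, p3 = 1/2 ↦ 1/2  <
p2 = 1, p3 = 1 ↦ 1  ≥
So 2 of the 9 assignments meet the threshold.

2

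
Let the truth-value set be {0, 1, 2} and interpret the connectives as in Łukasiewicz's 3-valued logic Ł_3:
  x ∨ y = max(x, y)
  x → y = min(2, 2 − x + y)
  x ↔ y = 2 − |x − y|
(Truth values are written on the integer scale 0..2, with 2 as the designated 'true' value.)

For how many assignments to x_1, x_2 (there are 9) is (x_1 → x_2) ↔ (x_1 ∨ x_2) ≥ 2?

4

x_1 = 0, x_2 = 0 ↦ 0  <
x_1 = 0, x_2 = 1 ↦ 1  <
x_1 = 0, x_2 = 2 ↦ 2  ≥
x_1 = 1, x_2 = 0 ↦ 2  ≥
x_1 = 1, x_2 = 1 ↦ 1  <
x_1 = 1, x_2 = 2 ↦ 2  ≥
x_1 = 2, x_2 = 0 ↦ 0  <
x_1 = 2, x_2 = 1 ↦ 1  <
x_1 = 2, x_2 = 2 ↦ 2  ≥
So 4 of the 9 assignments meet the threshold.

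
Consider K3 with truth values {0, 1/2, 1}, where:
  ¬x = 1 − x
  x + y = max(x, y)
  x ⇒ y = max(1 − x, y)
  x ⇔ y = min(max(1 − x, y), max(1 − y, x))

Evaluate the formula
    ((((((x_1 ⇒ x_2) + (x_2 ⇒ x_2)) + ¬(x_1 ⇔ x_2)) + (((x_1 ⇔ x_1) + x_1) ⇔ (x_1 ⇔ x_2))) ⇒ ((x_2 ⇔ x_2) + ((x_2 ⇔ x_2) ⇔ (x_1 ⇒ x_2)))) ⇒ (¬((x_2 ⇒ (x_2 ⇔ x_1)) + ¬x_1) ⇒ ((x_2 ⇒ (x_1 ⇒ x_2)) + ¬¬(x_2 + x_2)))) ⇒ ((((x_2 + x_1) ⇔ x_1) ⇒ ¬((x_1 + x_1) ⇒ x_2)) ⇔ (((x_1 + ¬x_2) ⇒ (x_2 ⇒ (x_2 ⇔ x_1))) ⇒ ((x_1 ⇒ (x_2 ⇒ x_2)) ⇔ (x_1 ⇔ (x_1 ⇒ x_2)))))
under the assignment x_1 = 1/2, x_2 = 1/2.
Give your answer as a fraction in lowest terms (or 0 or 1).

1/2

x_1 ⇒ x_2 = 1/2 ⇒ 1/2 = 1/2
x_2 ⇒ x_2 = 1/2 ⇒ 1/2 = 1/2
(x_1 ⇒ x_2) + (x_2 ⇒ x_2) = 1/2 + 1/2 = 1/2
x_1 ⇔ x_2 = 1/2 ⇔ 1/2 = 1/2
¬(x_1 ⇔ x_2) = ¬1/2 = 1/2
((x_1 ⇒ x_2) + (x_2 ⇒ x_2)) + ¬(x_1 ⇔ x_2) = 1/2 + 1/2 = 1/2
x_1 ⇔ x_1 = 1/2 ⇔ 1/2 = 1/2
(x_1 ⇔ x_1) + x_1 = 1/2 + 1/2 = 1/2
x_1 ⇔ x_2 = 1/2 ⇔ 1/2 = 1/2
((x_1 ⇔ x_1) + x_1) ⇔ (x_1 ⇔ x_2) = 1/2 ⇔ 1/2 = 1/2
(((x_1 ⇒ x_2) + (x_2 ⇒ x_2)) + ¬(x_1 ⇔ x_2)) + (((x_1 ⇔ x_1) + x_1) ⇔ (x_1 ⇔ x_2)) = 1/2 + 1/2 = 1/2
x_2 ⇔ x_2 = 1/2 ⇔ 1/2 = 1/2
x_2 ⇔ x_2 = 1/2 ⇔ 1/2 = 1/2
x_1 ⇒ x_2 = 1/2 ⇒ 1/2 = 1/2
(x_2 ⇔ x_2) ⇔ (x_1 ⇒ x_2) = 1/2 ⇔ 1/2 = 1/2
(x_2 ⇔ x_2) + ((x_2 ⇔ x_2) ⇔ (x_1 ⇒ x_2)) = 1/2 + 1/2 = 1/2
((((x_1 ⇒ x_2) + (x_2 ⇒ x_2)) + ¬(x_1 ⇔ x_2)) + (((x_1 ⇔ x_1) + x_1) ⇔ (x_1 ⇔ x_2))) ⇒ ((x_2 ⇔ x_2) + ((x_2 ⇔ x_2) ⇔ (x_1 ⇒ x_2))) = 1/2 ⇒ 1/2 = 1/2
x_2 ⇔ x_1 = 1/2 ⇔ 1/2 = 1/2
x_2 ⇒ (x_2 ⇔ x_1) = 1/2 ⇒ 1/2 = 1/2
¬x_1 = ¬1/2 = 1/2
(x_2 ⇒ (x_2 ⇔ x_1)) + ¬x_1 = 1/2 + 1/2 = 1/2
¬((x_2 ⇒ (x_2 ⇔ x_1)) + ¬x_1) = ¬1/2 = 1/2
x_1 ⇒ x_2 = 1/2 ⇒ 1/2 = 1/2
x_2 ⇒ (x_1 ⇒ x_2) = 1/2 ⇒ 1/2 = 1/2
x_2 + x_2 = 1/2 + 1/2 = 1/2
¬(x_2 + x_2) = ¬1/2 = 1/2
¬¬(x_2 + x_2) = ¬1/2 = 1/2
(x_2 ⇒ (x_1 ⇒ x_2)) + ¬¬(x_2 + x_2) = 1/2 + 1/2 = 1/2
¬((x_2 ⇒ (x_2 ⇔ x_1)) + ¬x_1) ⇒ ((x_2 ⇒ (x_1 ⇒ x_2)) + ¬¬(x_2 + x_2)) = 1/2 ⇒ 1/2 = 1/2
(((((x_1 ⇒ x_2) + (x_2 ⇒ x_2)) + ¬(x_1 ⇔ x_2)) + (((x_1 ⇔ x_1) + x_1) ⇔ (x_1 ⇔ x_2))) ⇒ ((x_2 ⇔ x_2) + ((x_2 ⇔ x_2) ⇔ (x_1 ⇒ x_2)))) ⇒ (¬((x_2 ⇒ (x_2 ⇔ x_1)) + ¬x_1) ⇒ ((x_2 ⇒ (x_1 ⇒ x_2)) + ¬¬(x_2 + x_2))) = 1/2 ⇒ 1/2 = 1/2
x_2 + x_1 = 1/2 + 1/2 = 1/2
(x_2 + x_1) ⇔ x_1 = 1/2 ⇔ 1/2 = 1/2
x_1 + x_1 = 1/2 + 1/2 = 1/2
(x_1 + x_1) ⇒ x_2 = 1/2 ⇒ 1/2 = 1/2
¬((x_1 + x_1) ⇒ x_2) = ¬1/2 = 1/2
((x_2 + x_1) ⇔ x_1) ⇒ ¬((x_1 + x_1) ⇒ x_2) = 1/2 ⇒ 1/2 = 1/2
¬x_2 = ¬1/2 = 1/2
x_1 + ¬x_2 = 1/2 + 1/2 = 1/2
x_2 ⇔ x_1 = 1/2 ⇔ 1/2 = 1/2
x_2 ⇒ (x_2 ⇔ x_1) = 1/2 ⇒ 1/2 = 1/2
(x_1 + ¬x_2) ⇒ (x_2 ⇒ (x_2 ⇔ x_1)) = 1/2 ⇒ 1/2 = 1/2
x_2 ⇒ x_2 = 1/2 ⇒ 1/2 = 1/2
x_1 ⇒ (x_2 ⇒ x_2) = 1/2 ⇒ 1/2 = 1/2
x_1 ⇒ x_2 = 1/2 ⇒ 1/2 = 1/2
x_1 ⇔ (x_1 ⇒ x_2) = 1/2 ⇔ 1/2 = 1/2
(x_1 ⇒ (x_2 ⇒ x_2)) ⇔ (x_1 ⇔ (x_1 ⇒ x_2)) = 1/2 ⇔ 1/2 = 1/2
((x_1 + ¬x_2) ⇒ (x_2 ⇒ (x_2 ⇔ x_1))) ⇒ ((x_1 ⇒ (x_2 ⇒ x_2)) ⇔ (x_1 ⇔ (x_1 ⇒ x_2))) = 1/2 ⇒ 1/2 = 1/2
(((x_2 + x_1) ⇔ x_1) ⇒ ¬((x_1 + x_1) ⇒ x_2)) ⇔ (((x_1 + ¬x_2) ⇒ (x_2 ⇒ (x_2 ⇔ x_1))) ⇒ ((x_1 ⇒ (x_2 ⇒ x_2)) ⇔ (x_1 ⇔ (x_1 ⇒ x_2)))) = 1/2 ⇔ 1/2 = 1/2
((((((x_1 ⇒ x_2) + (x_2 ⇒ x_2)) + ¬(x_1 ⇔ x_2)) + (((x_1 ⇔ x_1) + x_1) ⇔ (x_1 ⇔ x_2))) ⇒ ((x_2 ⇔ x_2) + ((x_2 ⇔ x_2) ⇔ (x_1 ⇒ x_2)))) ⇒ (¬((x_2 ⇒ (x_2 ⇔ x_1)) + ¬x_1) ⇒ ((x_2 ⇒ (x_1 ⇒ x_2)) + ¬¬(x_2 + x_2)))) ⇒ ((((x_2 + x_1) ⇔ x_1) ⇒ ¬((x_1 + x_1) ⇒ x_2)) ⇔ (((x_1 + ¬x_2) ⇒ (x_2 ⇒ (x_2 ⇔ x_1))) ⇒ ((x_1 ⇒ (x_2 ⇒ x_2)) ⇔ (x_1 ⇔ (x_1 ⇒ x_2))))) = 1/2 ⇒ 1/2 = 1/2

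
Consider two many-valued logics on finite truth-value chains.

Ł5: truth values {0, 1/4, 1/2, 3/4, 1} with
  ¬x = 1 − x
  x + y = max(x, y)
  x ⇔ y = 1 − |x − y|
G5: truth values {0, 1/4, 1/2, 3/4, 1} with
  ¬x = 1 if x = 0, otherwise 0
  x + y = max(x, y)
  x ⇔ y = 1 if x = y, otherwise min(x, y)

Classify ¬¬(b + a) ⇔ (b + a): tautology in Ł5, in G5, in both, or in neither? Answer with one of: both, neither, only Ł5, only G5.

only Ł5

In Ł5: every assignment gives 1 — tautology.
In G5: at a = 0, b = 1/4 the value is 1/4 — not a tautology.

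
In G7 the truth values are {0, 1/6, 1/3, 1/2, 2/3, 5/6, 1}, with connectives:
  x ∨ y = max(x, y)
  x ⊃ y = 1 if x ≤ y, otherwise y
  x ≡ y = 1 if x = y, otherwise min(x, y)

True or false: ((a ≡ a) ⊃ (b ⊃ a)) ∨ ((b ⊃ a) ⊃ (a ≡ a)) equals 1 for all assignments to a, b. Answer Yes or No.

Yes

At a = 1/6, b = 5/6, for instance:
a ≡ a = 1/6 ≡ 1/6 = 1
b ⊃ a = 5/6 ⊃ 1/6 = 1/6
(a ≡ a) ⊃ (b ⊃ a) = 1 ⊃ 1/6 = 1/6
(b ⊃ a) ⊃ (a ≡ a) = 1/6 ⊃ 1 = 1
((a ≡ a) ⊃ (b ⊃ a)) ∨ ((b ⊃ a) ⊃ (a ≡ a)) = 1/6 ∨ 1 = 1
and checking the remaining 48 assignments likewise gives ≥ 1 in every case.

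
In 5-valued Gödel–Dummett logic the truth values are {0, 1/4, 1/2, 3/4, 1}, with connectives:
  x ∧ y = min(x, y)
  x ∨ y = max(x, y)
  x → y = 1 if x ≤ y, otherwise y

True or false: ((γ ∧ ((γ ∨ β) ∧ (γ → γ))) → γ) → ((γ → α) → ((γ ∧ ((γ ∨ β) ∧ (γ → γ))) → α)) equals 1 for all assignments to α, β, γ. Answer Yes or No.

Yes

At α = 1, β = 1/4, γ = 1/2, for instance:
γ ∨ β = 1/2 ∨ 1/4 = 1/2
γ → γ = 1/2 → 1/2 = 1
(γ ∨ β) ∧ (γ → γ) = 1/2 ∧ 1 = 1/2
γ ∧ ((γ ∨ β) ∧ (γ → γ)) = 1/2 ∧ 1/2 = 1/2
(γ ∧ ((γ ∨ β) ∧ (γ → γ))) → γ = 1/2 → 1/2 = 1
γ → α = 1/2 → 1 = 1
(γ ∧ ((γ ∨ β) ∧ (γ → γ))) → α = 1/2 → 1 = 1
(γ → α) → ((γ ∧ ((γ ∨ β) ∧ (γ → γ))) → α) = 1 → 1 = 1
((γ ∧ ((γ ∨ β) ∧ (γ → γ))) → γ) → ((γ → α) → ((γ ∧ ((γ ∨ β) ∧ (γ → γ))) → α)) = 1 → 1 = 1
and checking the remaining 124 assignments likewise gives ≥ 1 in every case.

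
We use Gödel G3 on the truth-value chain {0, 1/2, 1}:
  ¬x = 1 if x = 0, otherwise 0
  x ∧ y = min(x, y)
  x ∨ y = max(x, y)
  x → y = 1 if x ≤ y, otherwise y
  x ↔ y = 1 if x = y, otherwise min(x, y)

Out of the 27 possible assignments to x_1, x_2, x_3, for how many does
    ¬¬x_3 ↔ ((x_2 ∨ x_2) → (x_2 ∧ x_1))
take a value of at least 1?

14

value 1: 14 assignments (counts)
value 1/2: 2 assignments
value 0: 11 assignments
So 14 of the 27 assignments meet the threshold.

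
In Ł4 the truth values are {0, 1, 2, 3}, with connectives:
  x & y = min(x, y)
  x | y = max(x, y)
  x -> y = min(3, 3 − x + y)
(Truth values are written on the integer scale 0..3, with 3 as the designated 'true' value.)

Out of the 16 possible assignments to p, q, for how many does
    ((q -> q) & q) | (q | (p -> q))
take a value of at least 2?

p = 0, q = 0 ↦ 3  ≥
p = 0, q = 1 ↦ 3  ≥
p = 0, q = 2 ↦ 3  ≥
p = 0, q = 3 ↦ 3  ≥
p = 1, q = 0 ↦ 2  ≥
p = 1, q = 1 ↦ 3  ≥
p = 1, q = 2 ↦ 3  ≥
p = 1, q = 3 ↦ 3  ≥
p = 2, q = 0 ↦ 1  <
p = 2, q = 1 ↦ 2  ≥
p = 2, q = 2 ↦ 3  ≥
p = 2, q = 3 ↦ 3  ≥
p = 3, q = 0 ↦ 0  <
p = 3, q = 1 ↦ 1  <
p = 3, q = 2 ↦ 2  ≥
p = 3, q = 3 ↦ 3  ≥
So 13 of the 16 assignments meet the threshold.

13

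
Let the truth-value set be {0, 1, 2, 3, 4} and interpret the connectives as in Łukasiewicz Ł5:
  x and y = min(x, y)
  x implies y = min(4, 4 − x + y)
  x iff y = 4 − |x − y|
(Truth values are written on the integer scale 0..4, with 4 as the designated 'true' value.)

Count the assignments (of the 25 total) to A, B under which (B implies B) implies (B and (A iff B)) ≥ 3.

value 4: 1 assignment (counts)
value 3: 4 assignments (counts)
value 2: 7 assignments
value 1: 7 assignments
value 0: 6 assignments
So 5 of the 25 assignments meet the threshold.

5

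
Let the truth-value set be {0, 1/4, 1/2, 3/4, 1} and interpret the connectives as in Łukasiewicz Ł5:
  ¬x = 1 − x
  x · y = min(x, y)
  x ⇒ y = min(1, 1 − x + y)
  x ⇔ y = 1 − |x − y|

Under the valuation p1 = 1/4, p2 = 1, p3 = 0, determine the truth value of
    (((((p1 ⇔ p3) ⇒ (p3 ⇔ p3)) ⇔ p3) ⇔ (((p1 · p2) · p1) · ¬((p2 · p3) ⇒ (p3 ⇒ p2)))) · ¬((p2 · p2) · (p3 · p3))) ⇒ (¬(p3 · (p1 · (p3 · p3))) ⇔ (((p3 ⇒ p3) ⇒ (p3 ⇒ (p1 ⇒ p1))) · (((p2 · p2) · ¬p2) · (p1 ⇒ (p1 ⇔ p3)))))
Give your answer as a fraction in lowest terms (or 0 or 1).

0

p1 ⇔ p3 = 1/4 ⇔ 0 = 3/4
p3 ⇔ p3 = 0 ⇔ 0 = 1
(p1 ⇔ p3) ⇒ (p3 ⇔ p3) = 3/4 ⇒ 1 = 1
((p1 ⇔ p3) ⇒ (p3 ⇔ p3)) ⇔ p3 = 1 ⇔ 0 = 0
p1 · p2 = 1/4 · 1 = 1/4
(p1 · p2) · p1 = 1/4 · 1/4 = 1/4
p2 · p3 = 1 · 0 = 0
p3 ⇒ p2 = 0 ⇒ 1 = 1
(p2 · p3) ⇒ (p3 ⇒ p2) = 0 ⇒ 1 = 1
¬((p2 · p3) ⇒ (p3 ⇒ p2)) = ¬1 = 0
((p1 · p2) · p1) · ¬((p2 · p3) ⇒ (p3 ⇒ p2)) = 1/4 · 0 = 0
(((p1 ⇔ p3) ⇒ (p3 ⇔ p3)) ⇔ p3) ⇔ (((p1 · p2) · p1) · ¬((p2 · p3) ⇒ (p3 ⇒ p2))) = 0 ⇔ 0 = 1
p2 · p2 = 1 · 1 = 1
p3 · p3 = 0 · 0 = 0
(p2 · p2) · (p3 · p3) = 1 · 0 = 0
¬((p2 · p2) · (p3 · p3)) = ¬0 = 1
((((p1 ⇔ p3) ⇒ (p3 ⇔ p3)) ⇔ p3) ⇔ (((p1 · p2) · p1) · ¬((p2 · p3) ⇒ (p3 ⇒ p2)))) · ¬((p2 · p2) · (p3 · p3)) = 1 · 1 = 1
p3 · p3 = 0 · 0 = 0
p1 · (p3 · p3) = 1/4 · 0 = 0
p3 · (p1 · (p3 · p3)) = 0 · 0 = 0
¬(p3 · (p1 · (p3 · p3))) = ¬0 = 1
p3 ⇒ p3 = 0 ⇒ 0 = 1
p1 ⇒ p1 = 1/4 ⇒ 1/4 = 1
p3 ⇒ (p1 ⇒ p1) = 0 ⇒ 1 = 1
(p3 ⇒ p3) ⇒ (p3 ⇒ (p1 ⇒ p1)) = 1 ⇒ 1 = 1
p2 · p2 = 1 · 1 = 1
¬p2 = ¬1 = 0
(p2 · p2) · ¬p2 = 1 · 0 = 0
p1 ⇔ p3 = 1/4 ⇔ 0 = 3/4
p1 ⇒ (p1 ⇔ p3) = 1/4 ⇒ 3/4 = 1
((p2 · p2) · ¬p2) · (p1 ⇒ (p1 ⇔ p3)) = 0 · 1 = 0
((p3 ⇒ p3) ⇒ (p3 ⇒ (p1 ⇒ p1))) · (((p2 · p2) · ¬p2) · (p1 ⇒ (p1 ⇔ p3))) = 1 · 0 = 0
¬(p3 · (p1 · (p3 · p3))) ⇔ (((p3 ⇒ p3) ⇒ (p3 ⇒ (p1 ⇒ p1))) · (((p2 · p2) · ¬p2) · (p1 ⇒ (p1 ⇔ p3)))) = 1 ⇔ 0 = 0
(((((p1 ⇔ p3) ⇒ (p3 ⇔ p3)) ⇔ p3) ⇔ (((p1 · p2) · p1) · ¬((p2 · p3) ⇒ (p3 ⇒ p2)))) · ¬((p2 · p2) · (p3 · p3))) ⇒ (¬(p3 · (p1 · (p3 · p3))) ⇔ (((p3 ⇒ p3) ⇒ (p3 ⇒ (p1 ⇒ p1))) · (((p2 · p2) · ¬p2) · (p1 ⇒ (p1 ⇔ p3))))) = 1 ⇒ 0 = 0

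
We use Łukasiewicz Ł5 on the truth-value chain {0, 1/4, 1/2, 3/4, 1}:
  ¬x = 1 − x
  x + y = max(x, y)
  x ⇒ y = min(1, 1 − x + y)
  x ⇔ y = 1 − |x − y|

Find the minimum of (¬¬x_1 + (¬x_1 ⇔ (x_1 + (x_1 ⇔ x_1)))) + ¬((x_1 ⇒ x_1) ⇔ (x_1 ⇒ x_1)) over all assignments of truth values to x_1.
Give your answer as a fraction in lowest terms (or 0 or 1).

1/2

Take x_1 = 1/2:
¬x_1 = ¬1/2 = 1/2
¬¬x_1 = ¬1/2 = 1/2
¬x_1 = ¬1/2 = 1/2
x_1 ⇔ x_1 = 1/2 ⇔ 1/2 = 1
x_1 + (x_1 ⇔ x_1) = 1/2 + 1 = 1
¬x_1 ⇔ (x_1 + (x_1 ⇔ x_1)) = 1/2 ⇔ 1 = 1/2
¬¬x_1 + (¬x_1 ⇔ (x_1 + (x_1 ⇔ x_1))) = 1/2 + 1/2 = 1/2
x_1 ⇒ x_1 = 1/2 ⇒ 1/2 = 1
x_1 ⇒ x_1 = 1/2 ⇒ 1/2 = 1
(x_1 ⇒ x_1) ⇔ (x_1 ⇒ x_1) = 1 ⇔ 1 = 1
¬((x_1 ⇒ x_1) ⇔ (x_1 ⇒ x_1)) = ¬1 = 0
(¬¬x_1 + (¬x_1 ⇔ (x_1 + (x_1 ⇔ x_1)))) + ¬((x_1 ⇒ x_1) ⇔ (x_1 ⇒ x_1)) = 1/2 + 0 = 1/2
No assignment yields a value below 1/2, so this is the minimum.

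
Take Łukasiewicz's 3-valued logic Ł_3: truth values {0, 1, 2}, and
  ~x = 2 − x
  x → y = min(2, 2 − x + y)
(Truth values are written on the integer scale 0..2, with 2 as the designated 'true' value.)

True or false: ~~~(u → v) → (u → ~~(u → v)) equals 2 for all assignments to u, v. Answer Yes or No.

No

Counterexample: take u = 2, v = 0.
u → v = 2 → 0 = 0
~(u → v) = ~0 = 2
~~(u → v) = ~2 = 0
~~~(u → v) = ~0 = 2
u → v = 2 → 0 = 0
~(u → v) = ~0 = 2
~~(u → v) = ~2 = 0
u → ~~(u → v) = 2 → 0 = 0
~~~(u → v) → (u → ~~(u → v)) = 2 → 0 = 0
This gives 0 ≠ 2.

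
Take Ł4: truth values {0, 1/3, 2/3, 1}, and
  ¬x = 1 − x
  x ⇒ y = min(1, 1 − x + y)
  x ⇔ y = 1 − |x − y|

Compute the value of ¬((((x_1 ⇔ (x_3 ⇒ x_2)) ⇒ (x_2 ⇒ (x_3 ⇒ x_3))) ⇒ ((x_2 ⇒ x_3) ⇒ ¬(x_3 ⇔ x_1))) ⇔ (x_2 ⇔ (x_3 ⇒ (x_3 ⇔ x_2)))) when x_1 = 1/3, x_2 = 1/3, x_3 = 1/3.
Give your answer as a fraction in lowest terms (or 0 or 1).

x_3 ⇒ x_2 = 1/3 ⇒ 1/3 = 1
x_1 ⇔ (x_3 ⇒ x_2) = 1/3 ⇔ 1 = 1/3
x_3 ⇒ x_3 = 1/3 ⇒ 1/3 = 1
x_2 ⇒ (x_3 ⇒ x_3) = 1/3 ⇒ 1 = 1
(x_1 ⇔ (x_3 ⇒ x_2)) ⇒ (x_2 ⇒ (x_3 ⇒ x_3)) = 1/3 ⇒ 1 = 1
x_2 ⇒ x_3 = 1/3 ⇒ 1/3 = 1
x_3 ⇔ x_1 = 1/3 ⇔ 1/3 = 1
¬(x_3 ⇔ x_1) = ¬1 = 0
(x_2 ⇒ x_3) ⇒ ¬(x_3 ⇔ x_1) = 1 ⇒ 0 = 0
((x_1 ⇔ (x_3 ⇒ x_2)) ⇒ (x_2 ⇒ (x_3 ⇒ x_3))) ⇒ ((x_2 ⇒ x_3) ⇒ ¬(x_3 ⇔ x_1)) = 1 ⇒ 0 = 0
x_3 ⇔ x_2 = 1/3 ⇔ 1/3 = 1
x_3 ⇒ (x_3 ⇔ x_2) = 1/3 ⇒ 1 = 1
x_2 ⇔ (x_3 ⇒ (x_3 ⇔ x_2)) = 1/3 ⇔ 1 = 1/3
(((x_1 ⇔ (x_3 ⇒ x_2)) ⇒ (x_2 ⇒ (x_3 ⇒ x_3))) ⇒ ((x_2 ⇒ x_3) ⇒ ¬(x_3 ⇔ x_1))) ⇔ (x_2 ⇔ (x_3 ⇒ (x_3 ⇔ x_2))) = 0 ⇔ 1/3 = 2/3
¬((((x_1 ⇔ (x_3 ⇒ x_2)) ⇒ (x_2 ⇒ (x_3 ⇒ x_3))) ⇒ ((x_2 ⇒ x_3) ⇒ ¬(x_3 ⇔ x_1))) ⇔ (x_2 ⇔ (x_3 ⇒ (x_3 ⇔ x_2)))) = ¬2/3 = 1/3

1/3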